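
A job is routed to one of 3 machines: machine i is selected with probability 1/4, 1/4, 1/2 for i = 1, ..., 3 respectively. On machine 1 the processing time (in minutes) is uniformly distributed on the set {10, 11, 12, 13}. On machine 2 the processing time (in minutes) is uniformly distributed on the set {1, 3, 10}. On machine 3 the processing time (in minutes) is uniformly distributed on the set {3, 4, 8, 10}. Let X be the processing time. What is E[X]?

E[X | machine 1] = (10+11+12+13)/4 = 23/2.
E[X | machine 2] = (1+3+10)/3 = 14/3.
E[X | machine 3] = (3+4+8+10)/4 = 25/4.
By the law of total expectation,
E[X] = (1/4)·(23/2) + (1/4)·(14/3) + (1/2)·(25/4) = 43/6.

43/6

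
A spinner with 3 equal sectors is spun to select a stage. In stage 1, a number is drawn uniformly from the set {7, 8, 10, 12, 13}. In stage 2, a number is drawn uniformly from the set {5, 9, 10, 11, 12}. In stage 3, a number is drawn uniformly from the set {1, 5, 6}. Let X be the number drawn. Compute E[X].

E[X | stage 1] = (7+8+10+12+13)/5 = 10.
E[X | stage 2] = (5+9+10+11+12)/5 = 47/5.
E[X | stage 3] = (1+5+6)/3 = 4.
E[X] = (1/3)·(10) + (1/3)·(47/5) + (1/3)·(4) = 39/5.

39/5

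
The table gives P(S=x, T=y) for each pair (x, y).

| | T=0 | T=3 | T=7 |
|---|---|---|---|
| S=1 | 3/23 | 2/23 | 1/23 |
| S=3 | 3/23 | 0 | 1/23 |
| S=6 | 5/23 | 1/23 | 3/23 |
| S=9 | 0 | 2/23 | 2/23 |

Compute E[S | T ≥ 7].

P(T ≥ 7) = 7/23.
Σ S·P over the event = 1·(1/23) + 3·(1/23) + 6·(3/23) + 9·(2/23) = 40/23.
E[S | T ≥ 7] = (40/23) / (7/23) = 40/7.

40/7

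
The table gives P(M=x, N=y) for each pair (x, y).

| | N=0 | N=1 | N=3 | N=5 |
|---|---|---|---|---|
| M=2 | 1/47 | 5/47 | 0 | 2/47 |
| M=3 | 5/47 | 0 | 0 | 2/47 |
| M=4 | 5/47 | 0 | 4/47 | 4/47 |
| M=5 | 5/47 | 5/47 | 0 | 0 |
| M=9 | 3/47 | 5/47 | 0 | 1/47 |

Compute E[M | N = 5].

P(N = 5) = 9/47.
Σ M·P over the event = 2·(2/47) + 3·(2/47) + 4·(4/47) + 9·(1/47) = 35/47.
E[M | N = 5] = (35/47) / (9/47) = 35/9.

35/9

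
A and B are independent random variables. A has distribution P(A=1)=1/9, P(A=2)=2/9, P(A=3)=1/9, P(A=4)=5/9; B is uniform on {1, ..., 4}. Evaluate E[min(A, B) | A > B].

35/19

P(A > B) = 19/36.
Summing min(A,B)·P(x,y) over outcomes with A > B gives 35/36.
E[min(A, B) | A > B] = (35/36) / (19/36) = 35/19.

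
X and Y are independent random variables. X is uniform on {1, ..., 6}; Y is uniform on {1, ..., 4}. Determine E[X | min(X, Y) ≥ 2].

P(min(X, Y) ≥ 2) = 5/8.
Summing X·P(x,y) over outcomes with min(X, Y) ≥ 2 gives 5/2.
E[X | min(X, Y) ≥ 2] = (5/2) / (5/8) = 4.

4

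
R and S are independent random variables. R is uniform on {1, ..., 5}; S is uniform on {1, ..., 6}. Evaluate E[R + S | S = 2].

5

Outcomes with S = 2: (1,2), (2,2), (3,2), (4,2), (5,2), each with probability 1/30.
E[R + S | S = 2] = (3 + 4 + 5 + 6 + 7) / 5 = 5.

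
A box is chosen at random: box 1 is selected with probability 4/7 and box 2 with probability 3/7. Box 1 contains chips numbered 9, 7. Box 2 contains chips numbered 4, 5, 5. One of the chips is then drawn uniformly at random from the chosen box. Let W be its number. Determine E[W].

E[W | box 1] = (9+7)/2 = 8.
E[W | box 2] = (4+5+5)/3 = 14/3.
By the law of total expectation,
E[W] = (4/7)·(8) + (3/7)·(14/3) = 46/7.

46/7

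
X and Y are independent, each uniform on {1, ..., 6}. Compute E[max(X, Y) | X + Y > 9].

Outcomes with X + Y > 9: (4,6), (5,5), (5,6), (6,4), (6,5), (6,6), each with probability 1/36.
E[max(X, Y) | X + Y > 9] = (6 + 5 + 6 + 6 + 6 + 6) / 6 = 35/6.

35/6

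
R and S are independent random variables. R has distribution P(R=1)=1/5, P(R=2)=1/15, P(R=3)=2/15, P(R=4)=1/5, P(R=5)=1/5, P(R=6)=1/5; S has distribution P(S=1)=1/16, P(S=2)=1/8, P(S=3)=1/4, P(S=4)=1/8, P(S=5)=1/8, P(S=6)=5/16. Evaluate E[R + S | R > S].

P(R > S) = 11/30.
Summing (R+S)·P(x,y) over outcomes with R > S gives 679/240.
E[R + S | R > S] = (679/240) / (11/30) = 679/88.

679/88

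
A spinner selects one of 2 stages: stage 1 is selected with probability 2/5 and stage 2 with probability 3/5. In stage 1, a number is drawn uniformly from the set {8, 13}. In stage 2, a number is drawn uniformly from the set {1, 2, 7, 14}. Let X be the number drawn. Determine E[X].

E[X | stage 1] = (8+13)/2 = 21/2.
E[X | stage 2] = (1+2+7+14)/4 = 6.
By the law of total expectation,
E[X] = (2/5)·(21/2) + (3/5)·(6) = 39/5.

39/5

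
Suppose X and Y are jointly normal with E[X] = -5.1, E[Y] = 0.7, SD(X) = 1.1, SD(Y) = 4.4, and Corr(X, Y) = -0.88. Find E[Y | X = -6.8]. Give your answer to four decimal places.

E[Y | X=x] = μ_Y + ρ(σ_Y/σ_X)(x − μ_X) for jointly normal variables.
E[Y | X=-6.8] = 0.7 + (-0.88)·(4.4/1.1)·(-6.8 − (-5.1)) = 0.7 + (-3.52)·(-1.7) = 6.6840.

6.6840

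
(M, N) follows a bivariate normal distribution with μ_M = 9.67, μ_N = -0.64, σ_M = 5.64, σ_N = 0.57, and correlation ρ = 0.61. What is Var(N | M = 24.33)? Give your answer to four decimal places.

0.2040

The conditional variance in a bivariate normal is σ_N²(1 − ρ²), independent of x.
Var(N | M=24.33) = (0.57)²·(1 − (0.61)²) = 0.3249·0.6279 = 0.2040.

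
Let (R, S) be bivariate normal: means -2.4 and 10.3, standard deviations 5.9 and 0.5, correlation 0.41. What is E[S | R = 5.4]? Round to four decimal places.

10.5710

E[S | R=x] = μ_S + ρ(σ_S/σ_R)(x − μ_R) for jointly normal variables.
E[S | R=5.4] = 10.3 + (0.41)·(0.5/5.9)·(5.4 − (-2.4)) = 10.3 + (0.034746)·(7.8) = 10.5710.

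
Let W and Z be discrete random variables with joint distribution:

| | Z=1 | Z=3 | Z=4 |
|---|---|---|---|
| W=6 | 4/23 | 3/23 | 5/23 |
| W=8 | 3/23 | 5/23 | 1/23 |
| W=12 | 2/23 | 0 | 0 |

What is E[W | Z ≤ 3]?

130/17

P(Z ≤ 3) = 17/23.
Σ W·P over the event = 6·(4/23) + 6·(3/23) + 8·(3/23) + 8·(5/23) + 12·(2/23) = 130/23.
E[W | Z ≤ 3] = (130/23) / (17/23) = 130/17.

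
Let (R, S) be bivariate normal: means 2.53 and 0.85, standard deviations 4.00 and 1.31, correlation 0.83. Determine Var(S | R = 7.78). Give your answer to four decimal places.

The conditional variance in a bivariate normal is σ_S²(1 − ρ²), independent of x.
Var(S | R=7.78) = (1.31)²·(1 − (0.83)²) = 1.7161·0.3111 = 0.5339.

0.5339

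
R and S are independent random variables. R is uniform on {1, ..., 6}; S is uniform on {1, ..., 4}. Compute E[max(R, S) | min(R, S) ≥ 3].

Outcomes with min(R, S) ≥ 3: (3,3), (3,4), (4,3), (4,4), (5,3), (5,4), (6,3), (6,4), each with probability 1/24.
E[max(R, S) | min(R, S) ≥ 3] = (3 + 4 + 4 + 4 + 5 + 5 + 6 + 6) / 8 = 37/8.

37/8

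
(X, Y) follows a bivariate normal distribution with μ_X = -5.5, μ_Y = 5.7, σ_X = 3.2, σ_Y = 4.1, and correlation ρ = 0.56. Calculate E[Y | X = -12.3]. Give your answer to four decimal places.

0.8210

E[Y | X=x] = μ_Y + ρ(σ_Y/σ_X)(x − μ_X) for jointly normal variables.
E[Y | X=-12.3] = 5.7 + (0.56)·(4.1/3.2)·(-12.3 − (-5.5)) = 5.7 + (0.7175)·(-6.8) = 0.8210.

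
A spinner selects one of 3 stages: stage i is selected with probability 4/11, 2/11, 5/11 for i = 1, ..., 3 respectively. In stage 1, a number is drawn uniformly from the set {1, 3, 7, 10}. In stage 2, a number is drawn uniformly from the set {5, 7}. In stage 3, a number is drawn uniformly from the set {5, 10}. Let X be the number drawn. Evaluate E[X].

141/22

E[X | stage 1] = (1+3+7+10)/4 = 21/4.
E[X | stage 2] = (5+7)/2 = 6.
E[X | stage 3] = (5+10)/2 = 15/2.
By the law of total expectation,
E[X] = (4/11)·(21/4) + (2/11)·(6) + (5/11)·(15/2) = 141/22.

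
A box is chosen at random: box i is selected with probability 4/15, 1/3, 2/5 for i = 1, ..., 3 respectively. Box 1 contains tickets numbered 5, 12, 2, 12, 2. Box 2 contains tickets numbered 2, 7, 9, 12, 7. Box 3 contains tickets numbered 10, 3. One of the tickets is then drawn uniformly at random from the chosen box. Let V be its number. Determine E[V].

512/75

E[V | box 1] = (5+12+2+12+2)/5 = 33/5.
E[V | box 2] = (2+7+9+12+7)/5 = 37/5.
E[V | box 3] = (10+3)/2 = 13/2.
E[V] = (4/15)·(33/5) + (1/3)·(37/5) + (2/5)·(13/2) = 512/75.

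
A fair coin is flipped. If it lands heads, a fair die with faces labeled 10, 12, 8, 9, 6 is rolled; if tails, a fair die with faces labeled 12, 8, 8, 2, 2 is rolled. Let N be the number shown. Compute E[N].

77/10

E[N | heads] = (10+12+8+9+6)/5 = 9.
E[N | tails] = (12+8+8+2+2)/5 = 32/5.
By the law of total expectation,
E[N] = (1/2)·(9) + (1/2)·(32/5) = 77/10.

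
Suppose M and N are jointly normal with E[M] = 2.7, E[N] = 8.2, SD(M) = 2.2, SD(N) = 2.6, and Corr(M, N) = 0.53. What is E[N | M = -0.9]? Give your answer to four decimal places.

5.9451

E[N | M=x] = μ_N + ρ(σ_N/σ_M)(x − μ_M) for jointly normal variables.
E[N | M=-0.9] = 8.2 + (0.53)·(2.6/2.2)·(-0.9 − (2.7)) = 8.2 + (0.62636)·(-3.6) = 5.9451.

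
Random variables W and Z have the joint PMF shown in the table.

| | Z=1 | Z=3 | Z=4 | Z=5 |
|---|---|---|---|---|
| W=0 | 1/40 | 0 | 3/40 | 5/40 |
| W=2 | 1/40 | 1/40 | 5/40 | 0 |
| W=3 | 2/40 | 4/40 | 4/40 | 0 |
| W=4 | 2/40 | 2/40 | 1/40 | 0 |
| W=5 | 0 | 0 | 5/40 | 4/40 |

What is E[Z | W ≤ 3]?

P(W ≤ 3) = 13/20.
Summing Z·P(W=x,Z=y) over the conditioning event gives 23/10.
E[Z | W ≤ 3] = (23/10) / (13/20) = 46/13.

46/13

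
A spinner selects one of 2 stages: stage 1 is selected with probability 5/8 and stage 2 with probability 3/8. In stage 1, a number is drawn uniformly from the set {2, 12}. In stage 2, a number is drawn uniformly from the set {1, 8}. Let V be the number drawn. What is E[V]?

97/16

E[V | stage 1] = (2+12)/2 = 7.
E[V | stage 2] = (1+8)/2 = 9/2.
By the law of total expectation,
E[V] = (5/8)·(7) + (3/8)·(9/2) = 97/16.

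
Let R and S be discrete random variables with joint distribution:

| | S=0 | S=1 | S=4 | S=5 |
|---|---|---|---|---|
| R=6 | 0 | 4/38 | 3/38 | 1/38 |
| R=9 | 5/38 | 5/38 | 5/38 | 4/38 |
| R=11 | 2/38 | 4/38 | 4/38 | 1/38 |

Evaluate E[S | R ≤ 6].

P(R ≤ 6) = 4/19.
Σ S·P over the event = 1·(4/38) + 4·(3/38) + 5·(1/38) = 21/38.
E[S | R ≤ 6] = (21/38) / (4/19) = 21/8.

21/8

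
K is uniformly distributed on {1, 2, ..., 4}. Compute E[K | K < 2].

1

Given K < 2, K is equally likely to be any of {1}.
E[K | K < 2] = (1) / 1 = 1.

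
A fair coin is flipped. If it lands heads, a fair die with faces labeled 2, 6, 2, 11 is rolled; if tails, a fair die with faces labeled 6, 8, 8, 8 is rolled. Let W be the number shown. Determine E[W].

E[W | heads] = (2+6+2+11)/4 = 21/4.
E[W | tails] = (6+8+8+8)/4 = 15/2.
E[W] = (1/2)·(21/4) + (1/2)·(15/2) = 51/8.

51/8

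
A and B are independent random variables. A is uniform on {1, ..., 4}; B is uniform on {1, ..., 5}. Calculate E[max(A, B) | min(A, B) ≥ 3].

Outcomes with min(A, B) ≥ 3: (3,3), (3,4), (3,5), (4,3), (4,4), (4,5), each with probability 1/20.
E[max(A, B) | min(A, B) ≥ 3] = (3 + 4 + 5 + 4 + 4 + 5) / 6 = 25/6.

25/6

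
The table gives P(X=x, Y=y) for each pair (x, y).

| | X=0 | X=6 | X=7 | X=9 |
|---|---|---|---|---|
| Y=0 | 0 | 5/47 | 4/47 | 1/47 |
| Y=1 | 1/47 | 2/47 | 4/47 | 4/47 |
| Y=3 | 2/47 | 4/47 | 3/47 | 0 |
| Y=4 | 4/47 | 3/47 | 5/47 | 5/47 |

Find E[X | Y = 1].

76/11

P(Y = 1) = 11/47.
Σ X·P over the event = 0·(1/47) + 6·(2/47) + 7·(4/47) + 9·(4/47) = 76/47.
E[X | Y = 1] = (76/47) / (11/47) = 76/11.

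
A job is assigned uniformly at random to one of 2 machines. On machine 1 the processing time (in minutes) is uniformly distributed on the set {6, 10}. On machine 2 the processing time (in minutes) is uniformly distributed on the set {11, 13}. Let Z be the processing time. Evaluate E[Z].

E[Z | machine 1] = (6+10)/2 = 8.
E[Z | machine 2] = (11+13)/2 = 12.
By the law of total expectation,
E[Z] = (1/2)·(8) + (1/2)·(12) = 10.

10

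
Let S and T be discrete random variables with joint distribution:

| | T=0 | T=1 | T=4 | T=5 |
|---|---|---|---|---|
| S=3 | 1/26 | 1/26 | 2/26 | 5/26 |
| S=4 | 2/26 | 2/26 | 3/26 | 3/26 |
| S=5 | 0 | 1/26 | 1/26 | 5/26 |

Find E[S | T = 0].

P(T = 0) = 3/26.
Σ S·P over the event = 3·(1/26) + 4·(2/26) = 11/26.
E[S | T = 0] = (11/26) / (3/26) = 11/3.

11/3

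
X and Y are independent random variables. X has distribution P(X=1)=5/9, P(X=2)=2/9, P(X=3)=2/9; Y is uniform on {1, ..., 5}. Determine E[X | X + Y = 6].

P(X + Y = 6) = 1/5.
Summing X·P(x,y) over outcomes with X + Y = 6 gives 1/3.
E[X | X + Y = 6] = (1/3) / (1/5) = 5/3.

5/3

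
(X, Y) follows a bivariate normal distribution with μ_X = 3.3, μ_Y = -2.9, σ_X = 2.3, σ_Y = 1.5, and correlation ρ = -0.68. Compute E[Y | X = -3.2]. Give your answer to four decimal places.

The regression of Y on X has slope ρ·σ_Y/σ_X and passes through (μ_X, μ_Y).
E[Y | X=-3.2] = -2.9 + (-0.68)·(1.5/2.3)·(-3.2 − (3.3)) = -2.9 + (-0.44348)·(-6.5) = -0.0174.

-0.0174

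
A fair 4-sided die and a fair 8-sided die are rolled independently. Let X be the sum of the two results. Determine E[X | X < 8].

46/9

P(X < 8) = 9/16.
Σ over the event: 2·1/32 + 3·1/16 + 4·3/32 + 5·1/8 + 6·1/8 + 7·1/8 = 23/8.
E[X | X < 8] = (23/8) / (9/16) = 46/9.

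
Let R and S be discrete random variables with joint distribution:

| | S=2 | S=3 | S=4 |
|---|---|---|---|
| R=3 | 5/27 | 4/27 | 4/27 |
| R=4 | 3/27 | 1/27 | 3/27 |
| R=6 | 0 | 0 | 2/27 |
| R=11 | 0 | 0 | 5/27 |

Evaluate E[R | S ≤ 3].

43/13

P(S ≤ 3) = 13/27.
Σ R·P over the event = 3·(5/27) + 3·(4/27) + 4·(3/27) + 4·(1/27) = 43/27.
E[R | S ≤ 3] = (43/27) / (13/27) = 43/13.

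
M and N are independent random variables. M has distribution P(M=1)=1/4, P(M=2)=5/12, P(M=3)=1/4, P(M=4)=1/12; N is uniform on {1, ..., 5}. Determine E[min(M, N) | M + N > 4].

P(M + N > 4) = 19/30.
Summing min(M,N)·P(x,y) over outcomes with M + N > 4 gives 83/60.
E[min(M, N) | M + N > 4] = (83/60) / (19/30) = 83/38.

83/38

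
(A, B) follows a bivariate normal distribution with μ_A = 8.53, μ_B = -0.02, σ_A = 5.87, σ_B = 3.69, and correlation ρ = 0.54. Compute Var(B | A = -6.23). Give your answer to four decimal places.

9.6456

For a bivariate normal, Var(B | A=x) = σ_B²(1 − ρ²).
Var(B | A=-6.23) = (3.69)²·(1 − (0.54)²) = 13.6161·0.7084 = 9.6456.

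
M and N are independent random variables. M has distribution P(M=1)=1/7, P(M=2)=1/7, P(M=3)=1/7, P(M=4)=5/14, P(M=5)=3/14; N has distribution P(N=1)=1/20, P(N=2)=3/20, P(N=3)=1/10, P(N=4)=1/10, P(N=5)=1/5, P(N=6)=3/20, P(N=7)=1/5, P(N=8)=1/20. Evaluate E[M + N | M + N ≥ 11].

584/51

P(M + N ≥ 11) = 51/280.
Summing (M+N)·P(x,y) over outcomes with M + N ≥ 11 gives 73/35.
E[M + N | M + N ≥ 11] = (73/35) / (51/280) = 584/51.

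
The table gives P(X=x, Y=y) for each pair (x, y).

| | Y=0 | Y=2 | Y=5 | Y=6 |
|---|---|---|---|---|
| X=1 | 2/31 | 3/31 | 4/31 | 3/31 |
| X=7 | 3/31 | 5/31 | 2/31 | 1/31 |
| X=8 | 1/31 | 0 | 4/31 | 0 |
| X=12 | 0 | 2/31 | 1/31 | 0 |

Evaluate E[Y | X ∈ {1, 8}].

64/17

P(X ∈ {1, 8}) = 17/31.
Σ Y·P over the event = 0·(2/31) + 2·(3/31) + 5·(4/31) + 6·(3/31) + 0·(1/31) + 5·(4/31) = 64/31.
E[Y | X ∈ {1, 8}] = (64/31) / (17/31) = 64/17.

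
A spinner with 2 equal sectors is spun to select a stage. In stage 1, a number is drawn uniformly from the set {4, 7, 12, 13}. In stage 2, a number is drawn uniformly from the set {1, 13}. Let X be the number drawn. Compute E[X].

E[X | stage 1] = (4+7+12+13)/4 = 9.
E[X | stage 2] = (1+13)/2 = 7.
By the law of total expectation,
E[X] = (1/2)·(9) + (1/2)·(7) = 8.

8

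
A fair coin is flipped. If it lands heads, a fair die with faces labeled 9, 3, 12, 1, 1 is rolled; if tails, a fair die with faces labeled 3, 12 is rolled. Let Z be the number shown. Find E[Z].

127/20

E[Z | heads] = (9+3+12+1+1)/5 = 26/5.
E[Z | tails] = (3+12)/2 = 15/2.
E[Z] = (1/2)·(26/5) + (1/2)·(15/2) = 127/20.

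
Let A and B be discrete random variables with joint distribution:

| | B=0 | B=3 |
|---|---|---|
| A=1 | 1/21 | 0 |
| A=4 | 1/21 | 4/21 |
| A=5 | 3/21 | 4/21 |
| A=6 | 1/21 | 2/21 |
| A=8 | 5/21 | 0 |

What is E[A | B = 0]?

P(B = 0) = 11/21.
Summing A·P(A=x,B=y) over the conditioning event gives 22/7.
E[A | B = 0] = (22/7) / (11/21) = 6.

6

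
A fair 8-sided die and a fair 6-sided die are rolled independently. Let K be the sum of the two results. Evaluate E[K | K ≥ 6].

P(K ≥ 6) = 19/24.
E[K | K ≥ 6] = (43/6) / (19/24) = 172/19.

172/19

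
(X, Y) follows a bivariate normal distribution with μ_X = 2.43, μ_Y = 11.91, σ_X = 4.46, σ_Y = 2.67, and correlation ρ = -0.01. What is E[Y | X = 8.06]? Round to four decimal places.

11.8763

The regression of Y on X has slope ρ·σ_Y/σ_X and passes through (μ_X, μ_Y).
E[Y | X=8.06] = 11.91 + (-0.01)·(2.67/4.46)·(8.06 − (2.43)) = 11.91 + (-0.0059865)·(5.63) = 11.8763.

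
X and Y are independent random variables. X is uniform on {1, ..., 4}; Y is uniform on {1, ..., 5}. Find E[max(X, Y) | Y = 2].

Outcomes with Y = 2: (1,2), (2,2), (3,2), (4,2), each with probability 1/20.
E[max(X, Y) | Y = 2] = (2 + 2 + 3 + 4) / 4 = 11/4.

11/4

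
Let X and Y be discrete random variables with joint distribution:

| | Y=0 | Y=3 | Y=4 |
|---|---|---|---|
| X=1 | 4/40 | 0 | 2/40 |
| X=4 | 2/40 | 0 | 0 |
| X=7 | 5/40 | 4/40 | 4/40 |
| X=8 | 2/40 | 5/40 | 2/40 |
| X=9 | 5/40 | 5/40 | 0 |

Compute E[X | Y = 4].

P(Y = 4) = 1/5.
Σ X·P over the event = 1·(2/40) + 7·(4/40) + 8·(2/40) = 23/20.
E[X | Y = 4] = (23/20) / (1/5) = 23/4.

23/4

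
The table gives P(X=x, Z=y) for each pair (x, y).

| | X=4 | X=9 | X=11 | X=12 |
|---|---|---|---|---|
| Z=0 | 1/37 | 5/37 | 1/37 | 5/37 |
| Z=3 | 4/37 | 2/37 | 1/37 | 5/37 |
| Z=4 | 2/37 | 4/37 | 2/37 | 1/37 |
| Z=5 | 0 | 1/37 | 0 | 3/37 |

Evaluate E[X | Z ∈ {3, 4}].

P(Z ∈ {3, 4}) = 21/37.
Σ X·P over the event = 4·(4/37) + 4·(2/37) + 9·(2/37) + 9·(4/37) + 11·(1/37) + 11·(2/37) + 12·(5/37) + 12·(1/37) = 183/37.
E[X | Z ∈ {3, 4}] = (183/37) / (21/37) = 61/7.

61/7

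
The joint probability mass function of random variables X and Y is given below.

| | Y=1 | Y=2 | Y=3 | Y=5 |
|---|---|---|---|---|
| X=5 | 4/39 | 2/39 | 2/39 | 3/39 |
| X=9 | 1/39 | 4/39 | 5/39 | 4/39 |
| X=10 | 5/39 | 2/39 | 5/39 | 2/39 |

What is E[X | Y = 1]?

P(Y = 1) = 10/39.
Σ X·P over the event = 5·(4/39) + 9·(1/39) + 10·(5/39) = 79/39.
E[X | Y = 1] = (79/39) / (10/39) = 79/10.

79/10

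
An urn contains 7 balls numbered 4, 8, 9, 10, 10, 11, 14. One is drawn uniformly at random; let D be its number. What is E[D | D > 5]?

31/3

P(D > 5) = 6/7.
Σ over the event: 8·1/7 + 9·1/7 + 10·2/7 + 11·1/7 + 14·1/7 = 62/7.
E[D | D > 5] = (62/7) / (6/7) = 31/3.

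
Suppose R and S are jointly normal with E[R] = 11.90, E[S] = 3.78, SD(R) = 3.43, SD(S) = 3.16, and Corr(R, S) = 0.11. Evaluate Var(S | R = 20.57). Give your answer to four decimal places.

9.8648

The conditional variance in a bivariate normal is σ_S²(1 − ρ²), independent of x.
Var(S | R=20.57) = (3.16)²·(1 − (0.11)²) = 9.9856·0.9879 = 9.8648.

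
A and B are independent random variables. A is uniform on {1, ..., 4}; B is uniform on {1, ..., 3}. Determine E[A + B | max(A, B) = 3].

24/5

P(max(A, B) = 3) = 5/12.
Summing (A+B)·P(x,y) over outcomes with max(A, B) = 3 gives 2.
E[A + B | max(A, B) = 3] = (2) / (5/12) = 24/5.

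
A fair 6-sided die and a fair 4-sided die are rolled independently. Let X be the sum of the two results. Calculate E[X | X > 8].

28/3

P(X > 8) = 1/8.
Σ over the event: 9·1/12 + 10·1/24 = 7/6.
E[X | X > 8] = (7/6) / (1/8) = 28/3.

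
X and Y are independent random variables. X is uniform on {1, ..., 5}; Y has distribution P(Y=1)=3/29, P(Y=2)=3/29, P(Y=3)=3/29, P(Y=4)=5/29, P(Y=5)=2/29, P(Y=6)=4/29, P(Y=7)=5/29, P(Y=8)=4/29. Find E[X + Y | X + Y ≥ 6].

1000/113

P(X + Y ≥ 6) = 113/145.
Summing (X+Y)·P(x,y) over outcomes with X + Y ≥ 6 gives 200/29.
E[X + Y | X + Y ≥ 6] = (200/29) / (113/145) = 1000/113.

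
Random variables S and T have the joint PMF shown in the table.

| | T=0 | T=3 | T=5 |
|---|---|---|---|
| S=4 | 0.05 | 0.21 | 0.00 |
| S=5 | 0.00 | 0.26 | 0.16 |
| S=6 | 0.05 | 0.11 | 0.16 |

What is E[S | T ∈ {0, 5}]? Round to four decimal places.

P(T ∈ {0, 5}) = 0.42.
Summing S·P(S=x,T=y) over the conditioning event gives 2.26.
E[S | T ∈ {0, 5}] = (2.26) / (0.42) = 5.3810.

5.3810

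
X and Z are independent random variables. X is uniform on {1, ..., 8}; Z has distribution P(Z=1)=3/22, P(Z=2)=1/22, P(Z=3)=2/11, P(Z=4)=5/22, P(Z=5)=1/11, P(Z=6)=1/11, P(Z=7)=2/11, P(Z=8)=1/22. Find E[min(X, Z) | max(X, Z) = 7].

P(max(X, Z) = 7) = 45/176.
Summing min(X,Z)·P(x,y) over outcomes with max(X, Z) = 7 gives 171/176.
E[min(X, Z) | max(X, Z) = 7] = (171/176) / (45/176) = 19/5.

19/5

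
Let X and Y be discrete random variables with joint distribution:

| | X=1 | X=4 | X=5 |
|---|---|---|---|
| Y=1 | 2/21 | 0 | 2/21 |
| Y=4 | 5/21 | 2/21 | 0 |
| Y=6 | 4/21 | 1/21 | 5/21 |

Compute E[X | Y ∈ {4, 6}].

P(Y ∈ {4, 6}) = 17/21.
Σ X·P over the event = 1·(5/21) + 1·(4/21) + 4·(2/21) + 4·(1/21) + 5·(5/21) = 46/21.
E[X | Y ∈ {4, 6}] = (46/21) / (17/21) = 46/17.

46/17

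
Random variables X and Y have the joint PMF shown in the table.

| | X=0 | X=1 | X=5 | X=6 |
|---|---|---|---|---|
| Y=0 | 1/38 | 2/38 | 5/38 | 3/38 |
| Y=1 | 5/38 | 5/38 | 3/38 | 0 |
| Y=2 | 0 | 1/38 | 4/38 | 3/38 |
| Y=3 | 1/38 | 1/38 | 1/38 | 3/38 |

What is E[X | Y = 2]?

39/8

P(Y = 2) = 4/19.
Σ X·P over the event = 1·(1/38) + 5·(4/38) + 6·(3/38) = 39/38.
E[X | Y = 2] = (39/38) / (4/19) = 39/8.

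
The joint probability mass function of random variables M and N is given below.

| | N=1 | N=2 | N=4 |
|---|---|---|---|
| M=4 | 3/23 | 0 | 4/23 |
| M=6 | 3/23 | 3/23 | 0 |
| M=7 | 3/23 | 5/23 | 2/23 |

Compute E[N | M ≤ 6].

28/13

P(M ≤ 6) = 13/23.
Σ N·P over the event = 1·(3/23) + 4·(4/23) + 1·(3/23) + 2·(3/23) = 28/23.
E[N | M ≤ 6] = (28/23) / (13/23) = 28/13.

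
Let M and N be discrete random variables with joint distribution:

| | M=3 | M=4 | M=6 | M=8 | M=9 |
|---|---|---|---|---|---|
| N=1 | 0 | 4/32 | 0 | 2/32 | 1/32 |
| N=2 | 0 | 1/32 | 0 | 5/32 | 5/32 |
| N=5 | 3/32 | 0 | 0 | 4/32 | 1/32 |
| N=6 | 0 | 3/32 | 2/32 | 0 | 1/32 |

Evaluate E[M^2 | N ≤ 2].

P(N ≤ 2) = 9/16.
Σ M^2·P over the event = 16·(4/32) + 16·(1/32) + 64·(2/32) + 64·(5/32) + 81·(1/32) + 81·(5/32) = 507/16.
E[M^2 | N ≤ 2] = (507/16) / (9/16) = 169/3.

169/3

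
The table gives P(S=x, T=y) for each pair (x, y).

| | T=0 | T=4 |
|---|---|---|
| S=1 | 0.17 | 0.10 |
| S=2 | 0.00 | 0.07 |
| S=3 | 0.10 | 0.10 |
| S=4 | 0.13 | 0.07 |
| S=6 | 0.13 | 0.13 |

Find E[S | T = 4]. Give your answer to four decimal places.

3.4043

P(T = 4) = 0.47.
Σ S·P over the event = 1·(0.10) + 2·(0.07) + 3·(0.10) + 4·(0.07) + 6·(0.13) = 1.60.
E[S | T = 4] = (1.60) / (0.47) = 3.4043.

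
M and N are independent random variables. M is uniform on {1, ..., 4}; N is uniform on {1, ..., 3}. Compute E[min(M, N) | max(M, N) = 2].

4/3

Outcomes with max(M, N) = 2: (1,2), (2,1), (2,2), each with probability 1/12.
E[min(M, N) | max(M, N) = 2] = (1 + 1 + 2) / 3 = 4/3.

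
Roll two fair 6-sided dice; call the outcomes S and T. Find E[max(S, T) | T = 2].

P(T = 2) = 1/6.
Summing max(S,T)·P(x,y) over outcomes with T = 2 gives 11/18.
E[max(S, T) | T = 2] = (11/18) / (1/6) = 11/3.

11/3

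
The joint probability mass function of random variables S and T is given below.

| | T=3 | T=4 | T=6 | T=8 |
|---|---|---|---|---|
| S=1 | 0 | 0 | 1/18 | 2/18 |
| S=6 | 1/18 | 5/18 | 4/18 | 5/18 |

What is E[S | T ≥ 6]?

19/4

P(T ≥ 6) = 2/3.
Σ S·P over the event = 1·(1/18) + 1·(2/18) + 6·(4/18) + 6·(5/18) = 19/6.
E[S | T ≥ 6] = (19/6) / (2/3) = 19/4.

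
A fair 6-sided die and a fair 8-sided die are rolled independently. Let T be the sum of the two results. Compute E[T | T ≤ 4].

10/3

P(T ≤ 4) = 1/8.
Σ over the event: 2·1/48 + 3·1/24 + 4·1/16 = 5/12.
E[T | T ≤ 4] = (5/12) / (1/8) = 10/3.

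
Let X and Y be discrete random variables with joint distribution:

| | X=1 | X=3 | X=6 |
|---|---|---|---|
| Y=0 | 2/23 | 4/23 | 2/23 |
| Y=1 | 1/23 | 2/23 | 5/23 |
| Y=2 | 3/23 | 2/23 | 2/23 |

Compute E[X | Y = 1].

P(Y = 1) = 8/23.
Summing X·P(X=x,Y=y) over the conditioning event gives 37/23.
E[X | Y = 1] = (37/23) / (8/23) = 37/8.

37/8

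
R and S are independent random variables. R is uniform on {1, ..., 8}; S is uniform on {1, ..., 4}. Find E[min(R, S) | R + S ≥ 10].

10/3

P(R + S ≥ 10) = 3/16.
Summing min(R,S)·P(x,y) over outcomes with R + S ≥ 10 gives 5/8.
E[min(R, S) | R + S ≥ 10] = (5/8) / (3/16) = 10/3.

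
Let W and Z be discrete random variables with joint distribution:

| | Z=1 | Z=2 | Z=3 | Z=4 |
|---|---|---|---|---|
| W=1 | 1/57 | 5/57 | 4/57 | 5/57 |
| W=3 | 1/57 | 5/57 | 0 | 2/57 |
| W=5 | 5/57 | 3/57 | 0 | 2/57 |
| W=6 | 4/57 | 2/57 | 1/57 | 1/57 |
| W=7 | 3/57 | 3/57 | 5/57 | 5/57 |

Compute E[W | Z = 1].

P(Z = 1) = 14/57.
Σ W·P over the event = 1·(1/57) + 3·(1/57) + 5·(5/57) + 6·(4/57) + 7·(3/57) = 74/57.
E[W | Z = 1] = (74/57) / (14/57) = 37/7.

37/7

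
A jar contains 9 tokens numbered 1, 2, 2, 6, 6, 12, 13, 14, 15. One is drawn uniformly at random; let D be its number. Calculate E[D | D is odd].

P(D is odd) = 1/3.
Σ over the event: 1·1/9 + 13·1/9 + 15·1/9 = 29/9.
E[D | D is odd] = (29/9) / (1/3) = 29/3.

29/3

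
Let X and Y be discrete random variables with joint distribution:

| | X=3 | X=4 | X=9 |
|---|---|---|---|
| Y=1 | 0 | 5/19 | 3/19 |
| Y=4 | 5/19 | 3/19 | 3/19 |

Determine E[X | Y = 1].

47/8

P(Y = 1) = 8/19.
Σ X·P over the event = 4·(5/19) + 9·(3/19) = 47/19.
E[X | Y = 1] = (47/19) / (8/19) = 47/8.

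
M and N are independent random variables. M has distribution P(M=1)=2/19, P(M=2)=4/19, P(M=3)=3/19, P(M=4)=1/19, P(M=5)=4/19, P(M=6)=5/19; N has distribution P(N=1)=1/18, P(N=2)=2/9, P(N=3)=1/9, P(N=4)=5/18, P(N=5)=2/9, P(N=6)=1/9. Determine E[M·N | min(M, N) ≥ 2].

P(min(M, N) ≥ 2) = 289/342.
Summing MN·P(x,y) over outcomes with min(M, N) ≥ 2 gives 781/57.
E[M·N | min(M, N) ≥ 2] = (781/57) / (289/342) = 4686/289.

4686/289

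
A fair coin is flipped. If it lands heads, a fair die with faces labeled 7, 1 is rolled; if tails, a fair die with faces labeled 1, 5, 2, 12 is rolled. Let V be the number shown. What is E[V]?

9/2

E[V | heads] = (7+1)/2 = 4.
E[V | tails] = (1+5+2+12)/4 = 5.
By the law of total expectation,
E[V] = (1/2)·(4) + (1/2)·(5) = 9/2.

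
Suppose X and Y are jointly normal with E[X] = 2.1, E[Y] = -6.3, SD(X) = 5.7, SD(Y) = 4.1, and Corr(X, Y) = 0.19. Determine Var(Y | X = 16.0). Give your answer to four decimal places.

16.2032

The conditional variance in a bivariate normal is σ_Y²(1 − ρ²), independent of x.
Var(Y | X=16.0) = (4.1)²·(1 − (0.19)²) = 16.81·0.9639 = 16.2032.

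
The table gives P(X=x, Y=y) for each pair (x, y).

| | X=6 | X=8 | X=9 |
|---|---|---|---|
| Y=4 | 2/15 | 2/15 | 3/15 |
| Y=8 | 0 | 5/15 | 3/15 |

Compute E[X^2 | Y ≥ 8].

P(Y ≥ 8) = 8/15.
Σ X^2·P over the event = 64·(5/15) + 81·(3/15) = 563/15.
E[X^2 | Y ≥ 8] = (563/15) / (8/15) = 563/8.

563/8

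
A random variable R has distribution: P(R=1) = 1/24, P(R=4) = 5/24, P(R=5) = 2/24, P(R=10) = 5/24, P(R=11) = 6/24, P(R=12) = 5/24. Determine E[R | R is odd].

77/9

P(R is odd) = 3/8.
Σ over the event: 1·1/24 + 5·1/12 + 11·1/4 = 77/24.
E[R | R is odd] = (77/24) / (3/8) = 77/9.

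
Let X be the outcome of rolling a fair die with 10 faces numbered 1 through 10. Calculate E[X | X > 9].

10

Given X > 9, X is equally likely to be any of {10}.
E[X | X > 9] = (10) / 1 = 10.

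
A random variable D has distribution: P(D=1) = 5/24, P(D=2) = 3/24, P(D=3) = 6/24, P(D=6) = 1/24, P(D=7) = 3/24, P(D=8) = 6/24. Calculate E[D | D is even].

P(D is even) = 5/12.
Σ over the event: 2·1/8 + 6·1/24 + 8·1/4 = 5/2.
E[D | D is even] = (5/2) / (5/12) = 6.

6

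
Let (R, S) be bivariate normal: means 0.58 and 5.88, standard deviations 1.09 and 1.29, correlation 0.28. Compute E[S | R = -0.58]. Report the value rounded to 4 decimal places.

E[S | R=x] = μ_S + ρ(σ_S/σ_R)(x − μ_R) for jointly normal variables.
E[S | R=-0.58] = 5.88 + (0.28)·(1.29/1.09)·(-0.58 − (0.58)) = 5.88 + (0.33138)·(-1.16) = 5.4956.

5.4956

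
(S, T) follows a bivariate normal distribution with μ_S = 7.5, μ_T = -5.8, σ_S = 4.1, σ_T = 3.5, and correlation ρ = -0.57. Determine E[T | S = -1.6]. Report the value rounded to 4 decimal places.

E[T | S=x] = μ_T + ρ(σ_T/σ_S)(x − μ_S) for jointly normal variables.
E[T | S=-1.6] = -5.8 + (-0.57)·(3.5/4.1)·(-1.6 − (7.5)) = -5.8 + (-0.486585)·(-9.1) = -1.3721.

-1.3721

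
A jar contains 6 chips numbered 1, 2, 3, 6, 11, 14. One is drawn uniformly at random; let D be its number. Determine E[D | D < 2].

P(D < 2) = 1/6.
Σ over the event: 1·1/6 = 1/6.
E[D | D < 2] = (1/6) / (1/6) = 1.

1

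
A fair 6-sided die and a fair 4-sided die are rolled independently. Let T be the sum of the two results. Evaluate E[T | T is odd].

P(T is odd) = 1/2.
Σ over the event: 3·1/12 + 5·1/6 + 7·1/6 + 9·1/12 = 3.
E[T | T is odd] = (3) / (1/2) = 6.

6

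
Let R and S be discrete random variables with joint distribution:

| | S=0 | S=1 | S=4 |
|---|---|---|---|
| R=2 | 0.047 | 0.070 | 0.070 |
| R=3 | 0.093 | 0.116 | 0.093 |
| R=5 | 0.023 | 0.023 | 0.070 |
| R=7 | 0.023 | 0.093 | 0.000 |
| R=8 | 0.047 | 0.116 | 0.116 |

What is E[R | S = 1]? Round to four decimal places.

P(S = 1) = 0.418.
Summing R·P(R=x,S=y) over the conditioning event gives 2.182.
E[R | S = 1] = (2.182) / (0.418) = 5.2201.

5.2201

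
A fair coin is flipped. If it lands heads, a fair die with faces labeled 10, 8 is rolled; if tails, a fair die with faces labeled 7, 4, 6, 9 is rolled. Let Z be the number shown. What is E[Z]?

31/4

E[Z | heads] = (10+8)/2 = 9.
E[Z | tails] = (7+4+6+9)/4 = 13/2.
E[Z] = (1/2)·(9) + (1/2)·(13/2) = 31/4.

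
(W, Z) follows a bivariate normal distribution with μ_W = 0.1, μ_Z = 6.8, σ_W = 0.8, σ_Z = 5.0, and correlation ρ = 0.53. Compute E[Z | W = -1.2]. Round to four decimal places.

E[Z | W=x] = μ_Z + ρ(σ_Z/σ_W)(x − μ_W) for jointly normal variables.
E[Z | W=-1.2] = 6.8 + (0.53)·(5.0/0.8)·(-1.2 − (0.1)) = 6.8 + (3.3125)·(-1.3) = 2.4938.

2.4938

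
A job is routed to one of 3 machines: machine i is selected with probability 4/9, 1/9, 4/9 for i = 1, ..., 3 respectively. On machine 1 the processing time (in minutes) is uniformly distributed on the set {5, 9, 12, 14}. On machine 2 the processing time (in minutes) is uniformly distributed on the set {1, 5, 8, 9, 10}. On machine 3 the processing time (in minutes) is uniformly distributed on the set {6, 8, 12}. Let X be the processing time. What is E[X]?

E[X | machine 1] = (5+9+12+14)/4 = 10.
E[X | machine 2] = (1+5+8+9+10)/5 = 33/5.
E[X | machine 3] = (6+8+12)/3 = 26/3.
By the law of total expectation,
E[X] = (4/9)·(10) + (1/9)·(33/5) + (4/9)·(26/3) = 1219/135.

1219/135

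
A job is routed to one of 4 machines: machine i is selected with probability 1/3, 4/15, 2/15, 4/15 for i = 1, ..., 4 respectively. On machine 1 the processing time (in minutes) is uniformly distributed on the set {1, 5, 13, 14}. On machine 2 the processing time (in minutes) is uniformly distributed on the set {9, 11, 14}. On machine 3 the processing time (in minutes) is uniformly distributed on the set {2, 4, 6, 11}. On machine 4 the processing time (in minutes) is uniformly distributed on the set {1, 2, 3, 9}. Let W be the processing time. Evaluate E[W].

1357/180

E[W | machine 1] = (1+5+13+14)/4 = 33/4.
E[W | machine 2] = (9+11+14)/3 = 34/3.
E[W | machine 3] = (2+4+6+11)/4 = 23/4.
E[W | machine 4] = (1+2+3+9)/4 = 15/4.
E[W] = (1/3)·(33/4) + (4/15)·(34/3) + (2/15)·(23/4) + (4/15)·(15/4) = 1357/180.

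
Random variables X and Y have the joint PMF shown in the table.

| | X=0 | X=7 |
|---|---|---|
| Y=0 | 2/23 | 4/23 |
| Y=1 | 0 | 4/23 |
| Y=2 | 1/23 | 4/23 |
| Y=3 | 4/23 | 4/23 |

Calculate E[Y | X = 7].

P(X = 7) = 16/23.
Σ Y·P over the event = 0·(4/23) + 1·(4/23) + 2·(4/23) + 3·(4/23) = 24/23.
E[Y | X = 7] = (24/23) / (16/23) = 3/2.

3/2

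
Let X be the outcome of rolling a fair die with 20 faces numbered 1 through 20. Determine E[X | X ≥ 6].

13

P(X ≥ 6) = 3/4.
E[X | X ≥ 6] = (39/4) / (3/4) = 13.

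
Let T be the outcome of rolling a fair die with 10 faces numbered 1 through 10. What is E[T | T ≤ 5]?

3

Given T ≤ 5, T is equally likely to be any of {1, 2, 3, 4, 5}.
E[T | T ≤ 5] = (1 + 2 + 3 + 4 + 5) / 5 = 3.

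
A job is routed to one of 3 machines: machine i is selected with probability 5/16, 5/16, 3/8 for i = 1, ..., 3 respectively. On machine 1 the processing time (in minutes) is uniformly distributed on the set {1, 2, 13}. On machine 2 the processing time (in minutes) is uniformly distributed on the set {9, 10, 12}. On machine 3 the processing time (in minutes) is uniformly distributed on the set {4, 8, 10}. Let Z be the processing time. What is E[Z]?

367/48

E[Z | machine 1] = (1+2+13)/3 = 16/3.
E[Z | machine 2] = (9+10+12)/3 = 31/3.
E[Z | machine 3] = (4+8+10)/3 = 22/3.
E[Z] = (5/16)·(16/3) + (5/16)·(31/3) + (3/8)·(22/3) = 367/48.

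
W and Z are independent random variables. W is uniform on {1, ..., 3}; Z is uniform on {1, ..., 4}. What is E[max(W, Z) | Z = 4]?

Outcomes with Z = 4: (1,4), (2,4), (3,4), each with probability 1/12.
E[max(W, Z) | Z = 4] = (4 + 4 + 4) / 3 = 4.

4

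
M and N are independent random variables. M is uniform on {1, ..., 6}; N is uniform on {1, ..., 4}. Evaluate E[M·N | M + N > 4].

65/6

P(M + N > 4) = 3/4.
Summing MN·P(x,y) over outcomes with M + N > 4 gives 65/8.
E[M·N | M + N > 4] = (65/8) / (3/4) = 65/6.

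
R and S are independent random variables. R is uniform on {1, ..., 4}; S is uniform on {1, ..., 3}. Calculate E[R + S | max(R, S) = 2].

10/3

Outcomes with max(R, S) = 2: (1,2), (2,1), (2,2), each with probability 1/12.
E[R + S | max(R, S) = 2] = (3 + 3 + 4) / 3 = 10/3.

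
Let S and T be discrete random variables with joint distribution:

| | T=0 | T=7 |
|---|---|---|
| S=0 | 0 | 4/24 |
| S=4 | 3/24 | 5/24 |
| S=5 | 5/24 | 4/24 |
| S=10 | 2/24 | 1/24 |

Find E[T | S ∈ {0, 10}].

5

P(S ∈ {0, 10}) = 7/24.
Σ T·P over the event = 7·(4/24) + 0·(2/24) + 7·(1/24) = 35/24.
E[T | S ∈ {0, 10}] = (35/24) / (7/24) = 5.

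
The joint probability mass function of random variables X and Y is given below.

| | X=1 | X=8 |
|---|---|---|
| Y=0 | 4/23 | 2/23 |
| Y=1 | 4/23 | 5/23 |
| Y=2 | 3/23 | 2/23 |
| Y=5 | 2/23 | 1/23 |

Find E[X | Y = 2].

P(Y = 2) = 5/23.
Summing X·P(X=x,Y=y) over the conditioning event gives 19/23.
E[X | Y = 2] = (19/23) / (5/23) = 19/5.

19/5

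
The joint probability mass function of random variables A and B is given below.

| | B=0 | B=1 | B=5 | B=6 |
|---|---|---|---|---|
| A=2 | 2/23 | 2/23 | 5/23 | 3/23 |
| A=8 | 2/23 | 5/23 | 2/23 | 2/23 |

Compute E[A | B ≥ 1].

P(B ≥ 1) = 19/23.
Σ A·P over the event = 2·(2/23) + 2·(5/23) + 2·(3/23) + 8·(5/23) + 8·(2/23) + 8·(2/23) = 4.
E[A | B ≥ 1] = (4) / (19/23) = 92/19.

92/19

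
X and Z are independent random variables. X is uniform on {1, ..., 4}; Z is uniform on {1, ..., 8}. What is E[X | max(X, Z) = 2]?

Outcomes with max(X, Z) = 2: (1,2), (2,1), (2,2), each with probability 1/32.
E[X | max(X, Z) = 2] = (1 + 2 + 2) / 3 = 5/3.

5/3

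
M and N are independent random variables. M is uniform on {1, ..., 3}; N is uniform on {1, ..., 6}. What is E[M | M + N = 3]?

3/2

Outcomes with M + N = 3: (1,2), (2,1), each with probability 1/18.
E[M | M + N = 3] = (1 + 2) / 2 = 3/2.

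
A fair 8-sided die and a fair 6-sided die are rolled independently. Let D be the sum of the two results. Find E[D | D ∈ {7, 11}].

P(D ∈ {7, 11}) = 5/24.
Σ over the event: 7·1/8 + 11·1/12 = 43/24.
E[D | D ∈ {7, 11}] = (43/24) / (5/24) = 43/5.

43/5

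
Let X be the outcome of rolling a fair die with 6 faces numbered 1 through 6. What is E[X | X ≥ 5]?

11/2

Given X ≥ 5, X is equally likely to be any of {5, 6}.
E[X | X ≥ 5] = (5 + 6) / 2 = 11/2.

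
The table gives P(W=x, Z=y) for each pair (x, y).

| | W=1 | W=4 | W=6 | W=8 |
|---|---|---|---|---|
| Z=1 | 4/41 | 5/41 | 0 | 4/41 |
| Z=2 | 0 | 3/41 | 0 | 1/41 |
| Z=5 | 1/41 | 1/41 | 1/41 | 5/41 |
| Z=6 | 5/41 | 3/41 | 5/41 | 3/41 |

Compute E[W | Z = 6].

71/16

P(Z = 6) = 16/41.
Σ W·P over the event = 1·(5/41) + 4·(3/41) + 6·(5/41) + 8·(3/41) = 71/41.
E[W | Z = 6] = (71/41) / (16/41) = 71/16.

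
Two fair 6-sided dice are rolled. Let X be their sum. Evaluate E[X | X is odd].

P(X is odd) = 1/2.
Σ over the event: 3·1/18 + 5·1/9 + 7·1/6 + 9·1/9 + 11·1/18 = 7/2.
E[X | X is odd] = (7/2) / (1/2) = 7.

7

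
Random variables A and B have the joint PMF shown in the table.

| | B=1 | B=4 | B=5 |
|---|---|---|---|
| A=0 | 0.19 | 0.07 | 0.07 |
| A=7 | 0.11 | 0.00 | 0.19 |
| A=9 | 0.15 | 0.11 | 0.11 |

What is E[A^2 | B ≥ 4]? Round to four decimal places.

49.3273

P(B ≥ 4) = 0.55.
Σ A^2·P over the event = 0·(0.07) + 0·(0.07) + 49·(0.19) + 81·(0.11) + 81·(0.11) = 27.13.
E[A^2 | B ≥ 4] = (27.13) / (0.55) = 49.3273.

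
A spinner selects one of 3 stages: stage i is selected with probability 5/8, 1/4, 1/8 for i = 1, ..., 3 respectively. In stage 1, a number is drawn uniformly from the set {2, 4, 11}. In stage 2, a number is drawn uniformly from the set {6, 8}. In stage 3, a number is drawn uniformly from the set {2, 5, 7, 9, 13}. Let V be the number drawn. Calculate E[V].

E[V | stage 1] = (2+4+11)/3 = 17/3.
E[V | stage 2] = (6+8)/2 = 7.
E[V | stage 3] = (2+5+7+9+13)/5 = 36/5.
E[V] = (5/8)·(17/3) + (1/4)·(7) + (1/8)·(36/5) = 743/120.

743/120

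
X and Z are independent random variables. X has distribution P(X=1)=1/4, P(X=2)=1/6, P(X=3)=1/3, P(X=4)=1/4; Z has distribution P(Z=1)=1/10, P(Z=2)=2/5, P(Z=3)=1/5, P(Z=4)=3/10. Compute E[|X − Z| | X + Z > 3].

P(X + Z > 3) = 103/120.
Summing |X−Z|·P(x,y) over outcomes with X + Z > 3 gives 13/12.
E[|X − Z| | X + Z > 3] = (13/12) / (103/120) = 130/103.

130/103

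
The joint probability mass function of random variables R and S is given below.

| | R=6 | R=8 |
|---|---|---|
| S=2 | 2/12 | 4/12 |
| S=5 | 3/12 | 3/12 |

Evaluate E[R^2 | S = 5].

50

P(S = 5) = 1/2.
Σ R^2·P over the event = 36·(3/12) + 64·(3/12) = 25.
E[R^2 | S = 5] = (25) / (1/2) = 50.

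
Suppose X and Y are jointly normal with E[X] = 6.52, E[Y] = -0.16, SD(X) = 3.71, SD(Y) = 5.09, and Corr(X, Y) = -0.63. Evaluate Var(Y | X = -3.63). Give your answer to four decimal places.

15.6252

The conditional variance in a bivariate normal is σ_Y²(1 − ρ²), independent of x.
Var(Y | X=-3.63) = (5.09)²·(1 − (-0.63)²) = 25.9081·0.6031 = 15.6252.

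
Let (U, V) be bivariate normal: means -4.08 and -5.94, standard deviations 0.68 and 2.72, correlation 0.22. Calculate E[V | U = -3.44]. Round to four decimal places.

E[V | U=x] = μ_V + ρ(σ_V/σ_U)(x − μ_U) for jointly normal variables.
E[V | U=-3.44] = -5.94 + (0.22)·(2.72/0.68)·(-3.44 − (-4.08)) = -5.94 + (0.88)·(0.64) = -5.3768.

-5.3768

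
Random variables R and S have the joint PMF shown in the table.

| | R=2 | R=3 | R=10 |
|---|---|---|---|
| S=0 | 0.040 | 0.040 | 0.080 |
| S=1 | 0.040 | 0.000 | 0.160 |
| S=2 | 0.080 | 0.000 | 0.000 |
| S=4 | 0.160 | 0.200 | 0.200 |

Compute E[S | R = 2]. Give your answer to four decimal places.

2.6250

P(R = 2) = 0.320.
Σ S·P over the event = 0·(0.040) + 1·(0.040) + 2·(0.080) + 4·(0.160) = 0.840.
E[S | R = 2] = (0.840) / (0.320) = 2.6250.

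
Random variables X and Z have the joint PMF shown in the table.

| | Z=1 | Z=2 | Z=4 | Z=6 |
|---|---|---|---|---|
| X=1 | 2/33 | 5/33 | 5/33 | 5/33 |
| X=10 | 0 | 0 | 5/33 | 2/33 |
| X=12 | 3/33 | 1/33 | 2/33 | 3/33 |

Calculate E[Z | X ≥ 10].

P(X ≥ 10) = 16/33.
Σ Z·P over the event = 4·(5/33) + 6·(2/33) + 1·(3/33) + 2·(1/33) + 4·(2/33) + 6·(3/33) = 21/11.
E[Z | X ≥ 10] = (21/11) / (16/33) = 63/16.

63/16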